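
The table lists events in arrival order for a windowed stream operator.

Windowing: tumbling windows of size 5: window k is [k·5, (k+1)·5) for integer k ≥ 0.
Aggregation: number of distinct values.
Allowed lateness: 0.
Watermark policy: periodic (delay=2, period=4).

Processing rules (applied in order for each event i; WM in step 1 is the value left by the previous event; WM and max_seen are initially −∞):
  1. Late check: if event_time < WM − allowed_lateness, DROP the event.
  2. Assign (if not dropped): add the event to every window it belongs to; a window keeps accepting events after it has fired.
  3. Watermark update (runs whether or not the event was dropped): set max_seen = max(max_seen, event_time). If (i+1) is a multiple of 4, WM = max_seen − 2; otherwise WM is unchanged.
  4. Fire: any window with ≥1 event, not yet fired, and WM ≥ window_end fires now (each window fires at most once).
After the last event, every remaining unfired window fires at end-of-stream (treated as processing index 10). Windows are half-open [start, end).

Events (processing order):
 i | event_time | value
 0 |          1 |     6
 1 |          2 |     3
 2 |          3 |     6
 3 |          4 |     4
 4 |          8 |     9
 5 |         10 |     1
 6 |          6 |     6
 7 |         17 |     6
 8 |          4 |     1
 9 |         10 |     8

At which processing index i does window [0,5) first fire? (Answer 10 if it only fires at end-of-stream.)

i=0 t=1 v=6: → [0,5); WM=−∞
i=1 t=2 v=3: → [0,5); WM=−∞
i=2 t=3 v=6: → [0,5); WM=−∞
i=3 t=4 v=4: → [0,5); WM=2
i=4 t=8 v=9: → [5,10); WM=2
i=5 t=10 v=1: → [10,15); WM=2
i=6 t=6 v=6: → [5,10); WM=2
i=7 t=17 v=6: → [15,20); WM=15; [0,5) fires=3 [5,10) fires=2 [10,15) fires=1
i=8 t=4 v=1: DROP (t<15-0); WM=15
i=9 t=10 v=8: DROP (t<15-0); WM=15

7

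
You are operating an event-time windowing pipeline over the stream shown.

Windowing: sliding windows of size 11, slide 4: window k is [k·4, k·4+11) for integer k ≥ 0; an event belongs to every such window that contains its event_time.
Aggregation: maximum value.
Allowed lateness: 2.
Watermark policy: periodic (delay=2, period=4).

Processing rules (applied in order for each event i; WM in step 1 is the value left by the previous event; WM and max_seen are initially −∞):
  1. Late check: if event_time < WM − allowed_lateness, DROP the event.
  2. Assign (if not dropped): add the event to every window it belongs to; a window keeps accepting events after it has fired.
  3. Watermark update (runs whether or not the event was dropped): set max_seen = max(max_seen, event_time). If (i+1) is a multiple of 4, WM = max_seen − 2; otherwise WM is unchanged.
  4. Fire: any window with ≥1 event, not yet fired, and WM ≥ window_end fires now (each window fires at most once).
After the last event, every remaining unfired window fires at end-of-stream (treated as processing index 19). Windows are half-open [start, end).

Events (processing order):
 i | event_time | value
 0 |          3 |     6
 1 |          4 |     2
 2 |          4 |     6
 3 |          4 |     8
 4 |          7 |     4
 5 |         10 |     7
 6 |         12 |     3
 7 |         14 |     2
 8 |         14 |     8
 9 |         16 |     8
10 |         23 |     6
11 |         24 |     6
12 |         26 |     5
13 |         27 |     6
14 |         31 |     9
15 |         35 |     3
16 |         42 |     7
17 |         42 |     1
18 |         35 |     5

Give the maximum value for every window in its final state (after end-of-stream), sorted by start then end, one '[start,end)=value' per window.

i=0 t=3 v=6: → [0,11); WM=−∞
i=1 t=4 v=2: → [4,15),[0,11); WM=−∞
i=2 t=4 v=6: → [4,15),[0,11); WM=−∞
i=3 t=4 v=8: → [4,15),[0,11); WM=2
i=4 t=7 v=4: → [4,15),[0,11); WM=2
i=5 t=10 v=7: → [8,19),[4,15),[0,11); WM=2
i=6 t=12 v=3: → [12,23),[8,19),[4,15); WM=2
i=7 t=14 v=2: → [12,23),[8,19),[4,15); WM=12; [0,11) fires=8
i=8 t=14 v=8: → [12,23),[8,19),[4,15); WM=12
i=9 t=16 v=8: → [16,27),[12,23),[8,19); WM=12
i=10 t=23 v=6: → [20,31),[16,27); WM=12
i=11 t=24 v=6: → [24,35),[20,31),[16,27); WM=22; [4,15) fires=8 [8,19) fires=8
i=12 t=26 v=5: → [24,35),[20,31),[16,27); WM=22
i=13 t=27 v=6: → [24,35),[20,31); WM=22
i=14 t=31 v=9: → [28,39),[24,35); WM=22
i=15 t=35 v=3: → [32,43),[28,39); WM=33; [12,23) fires=8 [16,27) fires=8 [20,31) fires=6
i=16 t=42 v=7: → [40,51),[36,47),[32,43); WM=33
i=17 t=42 v=1: → [40,51),[36,47),[32,43); WM=33
i=18 t=35 v=5: → [32,43),[28,39); WM=33

[0,11)=8 [4,15)=8 [8,19)=8 [12,23)=8 [16,27)=8 [20,31)=6 [24,35)=9 [28,39)=9 [32,43)=7 [36,47)=7 [40,51)=7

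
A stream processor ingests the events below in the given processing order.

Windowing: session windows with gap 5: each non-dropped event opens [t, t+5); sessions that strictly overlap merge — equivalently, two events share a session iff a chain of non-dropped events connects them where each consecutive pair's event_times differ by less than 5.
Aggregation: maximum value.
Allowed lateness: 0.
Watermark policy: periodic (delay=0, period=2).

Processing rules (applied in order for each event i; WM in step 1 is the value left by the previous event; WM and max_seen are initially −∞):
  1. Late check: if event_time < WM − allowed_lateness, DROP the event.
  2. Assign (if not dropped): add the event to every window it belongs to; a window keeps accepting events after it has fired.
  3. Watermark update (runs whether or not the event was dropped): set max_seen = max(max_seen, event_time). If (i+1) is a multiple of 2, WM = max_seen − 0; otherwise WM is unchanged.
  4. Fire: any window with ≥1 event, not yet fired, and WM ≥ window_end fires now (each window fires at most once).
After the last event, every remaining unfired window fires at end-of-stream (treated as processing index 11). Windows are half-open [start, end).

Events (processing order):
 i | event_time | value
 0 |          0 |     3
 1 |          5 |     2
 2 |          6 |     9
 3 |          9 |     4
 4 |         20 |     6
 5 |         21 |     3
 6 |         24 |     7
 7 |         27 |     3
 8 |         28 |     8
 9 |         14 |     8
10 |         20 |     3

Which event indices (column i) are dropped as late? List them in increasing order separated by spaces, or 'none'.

9 10

i=0 t=0 v=3: → [0,5); WM=−∞
i=1 t=5 v=2: → [5,10); WM=5
i=2 t=6 v=9: → [5,11); WM=5
i=3 t=9 v=4: → [5,14); WM=9
i=4 t=20 v=6: → [20,25); WM=9
i=5 t=21 v=3: → [20,26); WM=21
i=6 t=24 v=7: → [20,29); WM=21
i=7 t=27 v=3: → [20,32); WM=27
i=8 t=28 v=8: → [20,33); WM=27
i=9 t=14 v=8: DROP (t<27-0); WM=28
i=10 t=20 v=3: DROP (t<28-0); WM=28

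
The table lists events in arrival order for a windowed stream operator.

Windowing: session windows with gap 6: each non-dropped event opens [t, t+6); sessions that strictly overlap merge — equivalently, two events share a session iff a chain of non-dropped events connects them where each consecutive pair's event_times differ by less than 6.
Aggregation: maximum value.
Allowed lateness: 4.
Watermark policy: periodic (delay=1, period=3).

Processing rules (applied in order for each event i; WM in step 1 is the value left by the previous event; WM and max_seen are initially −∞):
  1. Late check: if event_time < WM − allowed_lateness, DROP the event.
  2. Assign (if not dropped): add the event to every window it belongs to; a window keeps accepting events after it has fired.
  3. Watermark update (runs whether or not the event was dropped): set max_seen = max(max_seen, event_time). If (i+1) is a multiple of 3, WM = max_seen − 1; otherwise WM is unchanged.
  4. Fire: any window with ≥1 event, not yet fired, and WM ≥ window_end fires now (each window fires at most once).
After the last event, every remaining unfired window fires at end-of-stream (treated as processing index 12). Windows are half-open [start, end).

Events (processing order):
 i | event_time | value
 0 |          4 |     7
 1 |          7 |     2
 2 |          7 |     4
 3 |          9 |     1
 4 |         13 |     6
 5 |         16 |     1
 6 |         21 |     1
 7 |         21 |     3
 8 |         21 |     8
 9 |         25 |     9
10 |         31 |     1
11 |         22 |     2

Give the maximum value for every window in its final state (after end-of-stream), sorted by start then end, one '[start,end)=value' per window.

i=0 t=4 v=7: → [4,10); WM=−∞
i=1 t=7 v=2: → [4,13); WM=−∞
i=2 t=7 v=4: → [4,13); WM=6
i=3 t=9 v=1: → [4,15); WM=6
i=4 t=13 v=6: → [4,19); WM=6
i=5 t=16 v=1: → [4,22); WM=15
i=6 t=21 v=1: → [4,27); WM=15
i=7 t=21 v=3: → [4,27); WM=15
i=8 t=21 v=8: → [4,27); WM=20
i=9 t=25 v=9: → [4,31); WM=20
i=10 t=31 v=1: → [31,37); WM=20
i=11 t=22 v=2: → [4,31); WM=30

[4,31)=9 [31,37)=1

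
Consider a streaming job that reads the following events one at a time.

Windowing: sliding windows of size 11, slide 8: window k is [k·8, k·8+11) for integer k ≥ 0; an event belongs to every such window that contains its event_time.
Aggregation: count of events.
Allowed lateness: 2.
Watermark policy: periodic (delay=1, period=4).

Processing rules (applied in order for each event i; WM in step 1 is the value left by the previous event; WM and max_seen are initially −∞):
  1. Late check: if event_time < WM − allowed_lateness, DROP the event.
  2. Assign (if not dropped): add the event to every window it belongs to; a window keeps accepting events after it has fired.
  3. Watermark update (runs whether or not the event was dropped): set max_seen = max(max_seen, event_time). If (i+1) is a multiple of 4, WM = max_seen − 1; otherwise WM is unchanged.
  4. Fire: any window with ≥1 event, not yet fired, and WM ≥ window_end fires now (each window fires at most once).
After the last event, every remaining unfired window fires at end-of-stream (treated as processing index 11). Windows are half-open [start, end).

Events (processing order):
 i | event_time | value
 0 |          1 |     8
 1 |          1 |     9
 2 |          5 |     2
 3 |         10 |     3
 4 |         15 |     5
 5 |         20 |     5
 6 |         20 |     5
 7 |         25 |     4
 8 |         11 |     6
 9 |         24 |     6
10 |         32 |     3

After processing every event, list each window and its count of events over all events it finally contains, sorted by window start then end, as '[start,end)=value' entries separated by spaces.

[0,11)=4 [8,19)=2 [16,27)=4 [24,35)=3 [32,43)=1

i=0 t=1 v=8: → [0,11); WM=−∞
i=1 t=1 v=9: → [0,11); WM=−∞
i=2 t=5 v=2: → [0,11); WM=−∞
i=3 t=10 v=3: → [8,19),[0,11); WM=9
i=4 t=15 v=5: → [8,19); WM=9
i=5 t=20 v=5: → [16,27); WM=9
i=6 t=20 v=5: → [16,27); WM=9
i=7 t=25 v=4: → [24,35),[16,27); WM=24; [0,11) fires=4 [8,19) fires=2
i=8 t=11 v=6: DROP (t<24-2); WM=24
i=9 t=24 v=6: → [24,35),[16,27); WM=24
i=10 t=32 v=3: → [32,43),[24,35); WM=24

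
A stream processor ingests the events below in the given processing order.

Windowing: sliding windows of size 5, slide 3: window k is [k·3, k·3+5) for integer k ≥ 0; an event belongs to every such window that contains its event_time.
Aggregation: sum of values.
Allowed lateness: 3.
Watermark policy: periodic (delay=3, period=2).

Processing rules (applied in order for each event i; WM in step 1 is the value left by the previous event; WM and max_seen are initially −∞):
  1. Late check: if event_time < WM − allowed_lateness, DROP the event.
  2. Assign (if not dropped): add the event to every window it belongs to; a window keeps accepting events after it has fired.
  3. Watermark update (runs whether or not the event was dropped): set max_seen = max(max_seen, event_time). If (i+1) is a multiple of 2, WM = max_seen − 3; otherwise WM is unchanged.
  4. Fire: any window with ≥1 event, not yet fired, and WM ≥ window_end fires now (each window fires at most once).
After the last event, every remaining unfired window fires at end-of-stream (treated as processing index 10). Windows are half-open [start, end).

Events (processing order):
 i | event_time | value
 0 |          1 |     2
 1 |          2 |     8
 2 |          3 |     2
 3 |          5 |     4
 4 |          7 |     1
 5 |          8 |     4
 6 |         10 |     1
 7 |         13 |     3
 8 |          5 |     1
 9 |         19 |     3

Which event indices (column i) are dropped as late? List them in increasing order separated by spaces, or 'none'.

i=0 t=1 v=2: → [0,5); WM=−∞
i=1 t=2 v=8: → [0,5); WM=-1
i=2 t=3 v=2: → [3,8),[0,5); WM=-1
i=3 t=5 v=4: → [3,8); WM=2
i=4 t=7 v=1: → [6,11),[3,8); WM=2
i=5 t=8 v=4: → [6,11); WM=5; [0,5) fires=12
i=6 t=10 v=1: → [9,14),[6,11); WM=5
i=7 t=13 v=3: → [12,17),[9,14); WM=10; [3,8) fires=7
i=8 t=5 v=1: DROP (t<10-3); WM=10
i=9 t=19 v=3: → [18,23),[15,20); WM=16; [6,11) fires=6 [9,14) fires=4

8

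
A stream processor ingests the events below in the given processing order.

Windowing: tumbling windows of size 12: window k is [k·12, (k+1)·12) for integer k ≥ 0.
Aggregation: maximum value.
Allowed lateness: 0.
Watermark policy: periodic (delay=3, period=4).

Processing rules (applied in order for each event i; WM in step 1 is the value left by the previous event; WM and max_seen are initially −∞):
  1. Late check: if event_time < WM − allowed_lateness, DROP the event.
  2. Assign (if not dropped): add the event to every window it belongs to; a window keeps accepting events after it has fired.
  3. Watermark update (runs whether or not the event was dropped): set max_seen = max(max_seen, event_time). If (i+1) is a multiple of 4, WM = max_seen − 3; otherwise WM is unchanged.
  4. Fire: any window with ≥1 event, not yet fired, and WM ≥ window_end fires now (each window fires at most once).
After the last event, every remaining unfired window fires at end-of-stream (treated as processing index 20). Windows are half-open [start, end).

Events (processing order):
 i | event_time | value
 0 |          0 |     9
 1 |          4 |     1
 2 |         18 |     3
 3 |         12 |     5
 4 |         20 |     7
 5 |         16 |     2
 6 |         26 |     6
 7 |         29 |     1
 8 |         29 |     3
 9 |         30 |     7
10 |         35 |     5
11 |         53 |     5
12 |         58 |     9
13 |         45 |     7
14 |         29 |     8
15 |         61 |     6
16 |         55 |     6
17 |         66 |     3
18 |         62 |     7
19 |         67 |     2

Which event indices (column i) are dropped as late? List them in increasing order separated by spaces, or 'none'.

13 14 16

i=0 t=0 v=9: → [0,12); WM=−∞
i=1 t=4 v=1: → [0,12); WM=−∞
i=2 t=18 v=3: → [12,24); WM=−∞
i=3 t=12 v=5: → [12,24); WM=15; [0,12) fires=9
i=4 t=20 v=7: → [12,24); WM=15
i=5 t=16 v=2: → [12,24); WM=15
i=6 t=26 v=6: → [24,36); WM=15
i=7 t=29 v=1: → [24,36); WM=26; [12,24) fires=7
i=8 t=29 v=3: → [24,36); WM=26
i=9 t=30 v=7: → [24,36); WM=26
i=10 t=35 v=5: → [24,36); WM=26
i=11 t=53 v=5: → [48,60); WM=50; [24,36) fires=7
i=12 t=58 v=9: → [48,60); WM=50
i=13 t=45 v=7: DROP (t<50-0); WM=50
i=14 t=29 v=8: DROP (t<50-0); WM=50
i=15 t=61 v=6: → [60,72); WM=58
i=16 t=55 v=6: DROP (t<58-0); WM=58
i=17 t=66 v=3: → [60,72); WM=58
i=18 t=62 v=7: → [60,72); WM=58
i=19 t=67 v=2: → [60,72); WM=64; [48,60) fires=9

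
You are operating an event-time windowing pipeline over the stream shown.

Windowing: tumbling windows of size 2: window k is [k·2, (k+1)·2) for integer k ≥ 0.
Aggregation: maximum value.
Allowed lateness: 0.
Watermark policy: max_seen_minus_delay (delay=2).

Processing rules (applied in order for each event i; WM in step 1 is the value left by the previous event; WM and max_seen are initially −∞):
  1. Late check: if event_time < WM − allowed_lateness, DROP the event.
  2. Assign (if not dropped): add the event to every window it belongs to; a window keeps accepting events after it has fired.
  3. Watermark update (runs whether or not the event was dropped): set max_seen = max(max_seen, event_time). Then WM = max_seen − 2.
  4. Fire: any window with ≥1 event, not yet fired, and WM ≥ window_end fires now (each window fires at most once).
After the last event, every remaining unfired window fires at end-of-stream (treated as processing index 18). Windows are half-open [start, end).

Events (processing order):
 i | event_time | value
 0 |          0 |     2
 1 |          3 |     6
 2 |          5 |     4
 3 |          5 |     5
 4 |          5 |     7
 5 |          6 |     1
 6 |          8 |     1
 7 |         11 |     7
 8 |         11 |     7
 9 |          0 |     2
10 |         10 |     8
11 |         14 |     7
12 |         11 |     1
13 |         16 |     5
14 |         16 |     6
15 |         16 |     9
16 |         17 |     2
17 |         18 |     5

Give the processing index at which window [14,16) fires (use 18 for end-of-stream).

17

i=0 t=0 v=2: → [0,2); WM=-2
i=1 t=3 v=6: → [2,4); WM=1
i=2 t=5 v=4: → [4,6); WM=3; [0,2) fires=2
i=3 t=5 v=5: → [4,6); WM=3
i=4 t=5 v=7: → [4,6); WM=3
i=5 t=6 v=1: → [6,8); WM=4; [2,4) fires=6
i=6 t=8 v=1: → [8,10); WM=6; [4,6) fires=7
i=7 t=11 v=7: → [10,12); WM=9; [6,8) fires=1
i=8 t=11 v=7: → [10,12); WM=9
i=9 t=0 v=2: DROP (t<9-0); WM=9
i=10 t=10 v=8: → [10,12); WM=9
i=11 t=14 v=7: → [14,16); WM=12; [8,10) fires=1 [10,12) fires=8
i=12 t=11 v=1: DROP (t<12-0); WM=12
i=13 t=16 v=5: → [16,18); WM=14
i=14 t=16 v=6: → [16,18); WM=14
i=15 t=16 v=9: → [16,18); WM=14
i=16 t=17 v=2: → [16,18); WM=15
i=17 t=18 v=5: → [18,20); WM=16; [14,16) fires=7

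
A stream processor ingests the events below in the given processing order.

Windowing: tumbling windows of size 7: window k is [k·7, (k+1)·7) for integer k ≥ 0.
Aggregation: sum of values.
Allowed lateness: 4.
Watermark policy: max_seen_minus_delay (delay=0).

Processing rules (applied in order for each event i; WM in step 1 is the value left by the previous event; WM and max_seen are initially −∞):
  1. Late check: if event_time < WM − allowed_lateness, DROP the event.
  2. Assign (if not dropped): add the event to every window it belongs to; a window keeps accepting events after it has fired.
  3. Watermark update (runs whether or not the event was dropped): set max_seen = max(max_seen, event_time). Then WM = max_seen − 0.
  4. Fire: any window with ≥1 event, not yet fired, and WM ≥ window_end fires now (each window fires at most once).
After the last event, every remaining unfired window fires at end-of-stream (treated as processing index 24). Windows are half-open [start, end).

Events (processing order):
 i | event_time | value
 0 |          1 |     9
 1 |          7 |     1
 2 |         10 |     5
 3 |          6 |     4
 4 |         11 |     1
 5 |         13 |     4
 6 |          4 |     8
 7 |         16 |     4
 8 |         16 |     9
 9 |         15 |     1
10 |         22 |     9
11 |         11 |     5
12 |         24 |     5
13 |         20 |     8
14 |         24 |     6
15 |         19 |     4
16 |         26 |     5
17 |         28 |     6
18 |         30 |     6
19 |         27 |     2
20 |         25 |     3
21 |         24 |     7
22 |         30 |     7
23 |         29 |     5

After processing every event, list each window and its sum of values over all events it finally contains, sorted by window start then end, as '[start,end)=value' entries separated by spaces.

i=0 t=1 v=9: → [0,7); WM=1
i=1 t=7 v=1: → [7,14); WM=7; [0,7) fires=9
i=2 t=10 v=5: → [7,14); WM=10
i=3 t=6 v=4: → [0,7); WM=10
i=4 t=11 v=1: → [7,14); WM=11
i=5 t=13 v=4: → [7,14); WM=13
i=6 t=4 v=8: DROP (t<13-4); WM=13
i=7 t=16 v=4: → [14,21); WM=16; [7,14) fires=11
i=8 t=16 v=9: → [14,21); WM=16
i=9 t=15 v=1: → [14,21); WM=16
i=10 t=22 v=9: → [21,28); WM=22; [14,21) fires=14
i=11 t=11 v=5: DROP (t<22-4); WM=22
i=12 t=24 v=5: → [21,28); WM=24
i=13 t=20 v=8: → [14,21); WM=24
i=14 t=24 v=6: → [21,28); WM=24
i=15 t=19 v=4: DROP (t<24-4); WM=24
i=16 t=26 v=5: → [21,28); WM=26
i=17 t=28 v=6: → [28,35); WM=28; [21,28) fires=25
i=18 t=30 v=6: → [28,35); WM=30
i=19 t=27 v=2: → [21,28); WM=30
i=20 t=25 v=3: DROP (t<30-4); WM=30
i=21 t=24 v=7: DROP (t<30-4); WM=30
i=22 t=30 v=7: → [28,35); WM=30
i=23 t=29 v=5: → [28,35); WM=30

[0,7)=13 [7,14)=11 [14,21)=22 [21,28)=27 [28,35)=24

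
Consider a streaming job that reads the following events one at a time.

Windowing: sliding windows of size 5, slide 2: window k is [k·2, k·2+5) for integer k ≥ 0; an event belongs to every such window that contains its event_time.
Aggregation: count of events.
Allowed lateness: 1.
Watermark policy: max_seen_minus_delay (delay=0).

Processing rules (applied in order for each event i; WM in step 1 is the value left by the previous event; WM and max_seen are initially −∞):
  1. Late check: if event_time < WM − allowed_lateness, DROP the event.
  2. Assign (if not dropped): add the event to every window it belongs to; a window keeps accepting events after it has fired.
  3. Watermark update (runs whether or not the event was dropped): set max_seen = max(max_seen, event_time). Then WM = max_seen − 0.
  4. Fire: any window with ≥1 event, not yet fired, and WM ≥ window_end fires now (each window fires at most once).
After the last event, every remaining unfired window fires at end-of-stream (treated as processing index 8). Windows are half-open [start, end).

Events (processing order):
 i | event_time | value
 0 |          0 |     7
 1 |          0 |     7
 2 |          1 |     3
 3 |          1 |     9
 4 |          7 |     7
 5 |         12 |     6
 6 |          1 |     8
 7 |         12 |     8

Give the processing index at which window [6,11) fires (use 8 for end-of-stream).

i=0 t=0 v=7: → [0,5); WM=0
i=1 t=0 v=7: → [0,5); WM=0
i=2 t=1 v=3: → [0,5); WM=1
i=3 t=1 v=9: → [0,5); WM=1
i=4 t=7 v=7: → [6,11),[4,9); WM=7; [0,5) fires=4
i=5 t=12 v=6: → [12,17),[10,15),[8,13); WM=12; [4,9) fires=1 [6,11) fires=1
i=6 t=1 v=8: DROP (t<12-1); WM=12
i=7 t=12 v=8: → [12,17),[10,15),[8,13); WM=12

5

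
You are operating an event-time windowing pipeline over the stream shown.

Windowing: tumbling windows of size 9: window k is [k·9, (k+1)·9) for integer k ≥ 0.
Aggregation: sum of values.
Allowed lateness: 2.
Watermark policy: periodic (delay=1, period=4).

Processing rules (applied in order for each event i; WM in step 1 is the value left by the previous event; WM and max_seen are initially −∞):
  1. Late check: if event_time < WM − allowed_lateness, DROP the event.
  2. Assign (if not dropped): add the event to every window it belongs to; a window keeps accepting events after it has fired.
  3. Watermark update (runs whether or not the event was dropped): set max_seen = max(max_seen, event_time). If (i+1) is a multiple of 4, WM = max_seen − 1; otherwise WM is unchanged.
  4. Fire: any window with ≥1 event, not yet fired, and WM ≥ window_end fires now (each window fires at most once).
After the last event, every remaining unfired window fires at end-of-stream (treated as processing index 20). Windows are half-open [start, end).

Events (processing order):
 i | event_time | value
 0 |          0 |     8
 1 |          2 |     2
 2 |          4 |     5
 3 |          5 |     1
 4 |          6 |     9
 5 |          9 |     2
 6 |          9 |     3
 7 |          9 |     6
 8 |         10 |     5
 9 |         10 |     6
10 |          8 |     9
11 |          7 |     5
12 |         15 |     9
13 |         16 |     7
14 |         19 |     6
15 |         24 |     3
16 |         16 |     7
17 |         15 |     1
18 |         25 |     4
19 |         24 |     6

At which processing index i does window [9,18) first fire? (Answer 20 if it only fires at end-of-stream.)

15

i=0 t=0 v=8: → [0,9); WM=−∞
i=1 t=2 v=2: → [0,9); WM=−∞
i=2 t=4 v=5: → [0,9); WM=−∞
i=3 t=5 v=1: → [0,9); WM=4
i=4 t=6 v=9: → [0,9); WM=4
i=5 t=9 v=2: → [9,18); WM=4
i=6 t=9 v=3: → [9,18); WM=4
i=7 t=9 v=6: → [9,18); WM=8
i=8 t=10 v=5: → [9,18); WM=8
i=9 t=10 v=6: → [9,18); WM=8
i=10 t=8 v=9: → [0,9); WM=8
i=11 t=7 v=5: → [0,9); WM=9; [0,9) fires=39
i=12 t=15 v=9: → [9,18); WM=9
i=13 t=16 v=7: → [9,18); WM=9
i=14 t=19 v=6: → [18,27); WM=9
i=15 t=24 v=3: → [18,27); WM=23; [9,18) fires=38
i=16 t=16 v=7: DROP (t<23-2); WM=23
i=17 t=15 v=1: DROP (t<23-2); WM=23
i=18 t=25 v=4: → [18,27); WM=23
i=19 t=24 v=6: → [18,27); WM=24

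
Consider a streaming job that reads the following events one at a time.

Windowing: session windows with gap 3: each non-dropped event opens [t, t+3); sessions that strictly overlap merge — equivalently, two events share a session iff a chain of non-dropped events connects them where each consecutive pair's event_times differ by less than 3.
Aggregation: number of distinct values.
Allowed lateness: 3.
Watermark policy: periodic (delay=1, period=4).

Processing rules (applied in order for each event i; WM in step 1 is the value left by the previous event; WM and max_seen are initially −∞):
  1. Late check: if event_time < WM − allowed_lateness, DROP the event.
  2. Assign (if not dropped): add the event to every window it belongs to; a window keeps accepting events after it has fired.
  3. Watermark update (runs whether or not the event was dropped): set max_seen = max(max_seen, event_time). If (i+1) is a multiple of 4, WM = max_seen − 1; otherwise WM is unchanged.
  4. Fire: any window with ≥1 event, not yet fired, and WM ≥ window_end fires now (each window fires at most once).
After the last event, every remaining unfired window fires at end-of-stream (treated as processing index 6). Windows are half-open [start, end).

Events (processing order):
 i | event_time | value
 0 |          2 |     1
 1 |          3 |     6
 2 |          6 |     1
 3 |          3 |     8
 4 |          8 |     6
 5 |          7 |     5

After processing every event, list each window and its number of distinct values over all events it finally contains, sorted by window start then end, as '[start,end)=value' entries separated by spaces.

i=0 t=2 v=1: → [2,5); WM=−∞
i=1 t=3 v=6: → [2,6); WM=−∞
i=2 t=6 v=1: → [6,9); WM=−∞
i=3 t=3 v=8: → [2,6); WM=5
i=4 t=8 v=6: → [6,11); WM=5
i=5 t=7 v=5: → [6,11); WM=5

[2,6)=3 [6,11)=3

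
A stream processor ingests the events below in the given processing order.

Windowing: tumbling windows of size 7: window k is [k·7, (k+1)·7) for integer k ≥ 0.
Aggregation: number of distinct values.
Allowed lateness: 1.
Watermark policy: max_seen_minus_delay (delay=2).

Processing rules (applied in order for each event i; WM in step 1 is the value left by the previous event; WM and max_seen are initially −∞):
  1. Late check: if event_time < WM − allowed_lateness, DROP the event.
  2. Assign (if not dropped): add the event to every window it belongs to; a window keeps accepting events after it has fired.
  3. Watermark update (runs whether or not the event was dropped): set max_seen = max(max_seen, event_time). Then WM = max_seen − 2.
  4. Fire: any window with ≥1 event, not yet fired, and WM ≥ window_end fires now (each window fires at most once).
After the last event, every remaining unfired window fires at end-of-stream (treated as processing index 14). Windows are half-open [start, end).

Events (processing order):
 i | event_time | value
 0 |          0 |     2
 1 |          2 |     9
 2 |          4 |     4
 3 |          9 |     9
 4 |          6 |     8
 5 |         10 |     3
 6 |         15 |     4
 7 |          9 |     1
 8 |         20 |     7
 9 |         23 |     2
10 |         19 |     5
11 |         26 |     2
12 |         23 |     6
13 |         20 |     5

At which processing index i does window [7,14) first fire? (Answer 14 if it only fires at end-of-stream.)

8

i=0 t=0 v=2: → [0,7); WM=-2
i=1 t=2 v=9: → [0,7); WM=0
i=2 t=4 v=4: → [0,7); WM=2
i=3 t=9 v=9: → [7,14); WM=7; [0,7) fires=3
i=4 t=6 v=8: → [0,7); WM=7
i=5 t=10 v=3: → [7,14); WM=8
i=6 t=15 v=4: → [14,21); WM=13
i=7 t=9 v=1: DROP (t<13-1); WM=13
i=8 t=20 v=7: → [14,21); WM=18; [7,14) fires=2
i=9 t=23 v=2: → [21,28); WM=21; [14,21) fires=2
i=10 t=19 v=5: DROP (t<21-1); WM=21
i=11 t=26 v=2: → [21,28); WM=24
i=12 t=23 v=6: → [21,28); WM=24
i=13 t=20 v=5: DROP (t<24-1); WM=24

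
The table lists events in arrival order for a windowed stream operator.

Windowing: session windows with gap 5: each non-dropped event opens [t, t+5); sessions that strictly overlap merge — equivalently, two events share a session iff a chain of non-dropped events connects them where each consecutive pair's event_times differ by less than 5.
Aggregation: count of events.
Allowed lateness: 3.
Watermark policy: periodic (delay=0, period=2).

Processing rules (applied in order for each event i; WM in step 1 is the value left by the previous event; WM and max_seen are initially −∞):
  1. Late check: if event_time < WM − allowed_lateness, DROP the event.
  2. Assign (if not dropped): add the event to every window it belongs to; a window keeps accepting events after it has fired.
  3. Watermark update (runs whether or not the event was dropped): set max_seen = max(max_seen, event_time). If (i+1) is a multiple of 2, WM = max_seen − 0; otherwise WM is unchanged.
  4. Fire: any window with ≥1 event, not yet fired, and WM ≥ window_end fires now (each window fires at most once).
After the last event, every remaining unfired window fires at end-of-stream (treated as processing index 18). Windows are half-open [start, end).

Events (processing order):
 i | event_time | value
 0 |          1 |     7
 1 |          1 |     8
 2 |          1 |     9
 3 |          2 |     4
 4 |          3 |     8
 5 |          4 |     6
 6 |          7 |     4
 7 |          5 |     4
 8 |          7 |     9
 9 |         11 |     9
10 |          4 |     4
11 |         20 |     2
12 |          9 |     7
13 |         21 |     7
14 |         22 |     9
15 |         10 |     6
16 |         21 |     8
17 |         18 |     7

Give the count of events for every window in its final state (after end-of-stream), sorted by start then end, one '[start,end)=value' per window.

[1,16)=10 [20,27)=4

i=0 t=1 v=7: → [1,6); WM=−∞
i=1 t=1 v=8: → [1,6); WM=1
i=2 t=1 v=9: → [1,6); WM=1
i=3 t=2 v=4: → [1,7); WM=2
i=4 t=3 v=8: → [1,8); WM=2
i=5 t=4 v=6: → [1,9); WM=4
i=6 t=7 v=4: → [1,12); WM=4
i=7 t=5 v=4: → [1,12); WM=7
i=8 t=7 v=9: → [1,12); WM=7
i=9 t=11 v=9: → [1,16); WM=11
i=10 t=4 v=4: DROP (t<11-3); WM=11
i=11 t=20 v=2: → [20,25); WM=20
i=12 t=9 v=7: DROP (t<20-3); WM=20
i=13 t=21 v=7: → [20,26); WM=21
i=14 t=22 v=9: → [20,27); WM=21
i=15 t=10 v=6: DROP (t<21-3); WM=22
i=16 t=21 v=8: → [20,27); WM=22
i=17 t=18 v=7: DROP (t<22-3); WM=22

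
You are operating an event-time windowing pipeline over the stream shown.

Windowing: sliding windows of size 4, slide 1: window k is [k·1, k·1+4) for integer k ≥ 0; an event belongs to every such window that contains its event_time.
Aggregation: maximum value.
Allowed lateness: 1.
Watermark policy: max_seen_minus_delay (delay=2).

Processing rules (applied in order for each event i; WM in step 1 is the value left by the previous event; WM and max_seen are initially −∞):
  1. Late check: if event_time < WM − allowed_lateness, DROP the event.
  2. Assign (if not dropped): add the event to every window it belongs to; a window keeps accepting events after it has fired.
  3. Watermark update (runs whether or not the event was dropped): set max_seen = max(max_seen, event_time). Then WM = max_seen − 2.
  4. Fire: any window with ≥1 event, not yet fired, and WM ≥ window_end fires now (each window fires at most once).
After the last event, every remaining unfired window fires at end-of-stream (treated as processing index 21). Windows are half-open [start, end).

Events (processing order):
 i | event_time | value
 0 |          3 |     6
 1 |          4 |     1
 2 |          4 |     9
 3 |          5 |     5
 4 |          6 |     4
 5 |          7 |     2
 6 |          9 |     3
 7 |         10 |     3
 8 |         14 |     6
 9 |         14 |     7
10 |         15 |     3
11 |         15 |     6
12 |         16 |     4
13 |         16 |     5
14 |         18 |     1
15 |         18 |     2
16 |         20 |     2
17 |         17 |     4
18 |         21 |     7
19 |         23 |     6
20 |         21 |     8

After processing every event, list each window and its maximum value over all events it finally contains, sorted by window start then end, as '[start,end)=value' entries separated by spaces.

[0,4)=6 [1,5)=9 [2,6)=9 [3,7)=9 [4,8)=9 [5,9)=5 [6,10)=4 [7,11)=3 [8,12)=3 [9,13)=3 [10,14)=3 [11,15)=7 [12,16)=7 [13,17)=7 [14,18)=7 [15,19)=6 [16,20)=5 [17,21)=4 [18,22)=8 [19,23)=8 [20,24)=8 [21,25)=8 [22,26)=6 [23,27)=6

i=0 t=3 v=6: → [3,7),[2,6),[1,5),[0,4); WM=1
i=1 t=4 v=1: → [4,8),[3,7),[2,6),[1,5); WM=2
i=2 t=4 v=9: → [4,8),[3,7),[2,6),[1,5); WM=2
i=3 t=5 v=5: → [5,9),[4,8),[3,7),[2,6); WM=3
i=4 t=6 v=4: → [6,10),[5,9),[4,8),[3,7); WM=4; [0,4) fires=6
i=5 t=7 v=2: → [7,11),[6,10),[5,9),[4,8); WM=5; [1,5) fires=9
i=6 t=9 v=3: → [9,13),[8,12),[7,11),[6,10); WM=7; [2,6) fires=9 [3,7) fires=9
i=7 t=10 v=3: → [10,14),[9,13),[8,12),[7,11); WM=8; [4,8) fires=9
i=8 t=14 v=6: → [14,18),[13,17),[12,16),[11,15); WM=12; [5,9) fires=5 [6,10) fires=4 [7,11) fires=3 [8,12) fires=3
i=9 t=14 v=7: → [14,18),[13,17),[12,16),[11,15); WM=12
i=10 t=15 v=3: → [15,19),[14,18),[13,17),[12,16); WM=13; [9,13) fires=3
i=11 t=15 v=6: → [15,19),[14,18),[13,17),[12,16); WM=13
i=12 t=16 v=4: → [16,20),[15,19),[14,18),[13,17); WM=14; [10,14) fires=3
i=13 t=16 v=5: → [16,20),[15,19),[14,18),[13,17); WM=14
i=14 t=18 v=1: → [18,22),[17,21),[16,20),[15,19); WM=16; [11,15) fires=7 [12,16) fires=7
i=15 t=18 v=2: → [18,22),[17,21),[16,20),[15,19); WM=16
i=16 t=20 v=2: → [20,24),[19,23),[18,22),[17,21); WM=18; [13,17) fires=7 [14,18) fires=7
i=17 t=17 v=4: → [17,21),[16,20),[15,19),[14,18); WM=18
i=18 t=21 v=7: → [21,25),[20,24),[19,23),[18,22); WM=19; [15,19) fires=6
i=19 t=23 v=6: → [23,27),[22,26),[21,25),[20,24); WM=21; [16,20) fires=5 [17,21) fires=4
i=20 t=21 v=8: → [21,25),[20,24),[19,23),[18,22); WM=21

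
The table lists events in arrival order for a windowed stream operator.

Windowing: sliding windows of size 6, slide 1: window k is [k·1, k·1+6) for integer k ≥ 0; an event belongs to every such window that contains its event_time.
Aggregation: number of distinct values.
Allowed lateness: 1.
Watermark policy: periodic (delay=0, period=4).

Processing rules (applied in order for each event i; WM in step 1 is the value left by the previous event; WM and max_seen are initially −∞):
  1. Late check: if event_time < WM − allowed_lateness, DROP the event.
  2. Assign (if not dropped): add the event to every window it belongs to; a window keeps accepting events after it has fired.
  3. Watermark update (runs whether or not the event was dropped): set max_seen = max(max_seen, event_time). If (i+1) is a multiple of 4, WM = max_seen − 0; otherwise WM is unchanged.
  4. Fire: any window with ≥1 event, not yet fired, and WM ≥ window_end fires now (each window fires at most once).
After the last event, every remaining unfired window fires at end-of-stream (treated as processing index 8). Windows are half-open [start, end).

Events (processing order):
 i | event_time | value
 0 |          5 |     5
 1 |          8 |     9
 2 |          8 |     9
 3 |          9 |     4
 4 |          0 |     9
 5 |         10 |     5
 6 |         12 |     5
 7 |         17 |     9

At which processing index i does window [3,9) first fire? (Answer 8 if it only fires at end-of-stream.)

i=0 t=5 v=5: → [5,11),[4,10),[3,9),[2,8),[1,7),[0,6); WM=−∞
i=1 t=8 v=9: → [8,14),[7,13),[6,12),[5,11),[4,10),[3,9); WM=−∞
i=2 t=8 v=9: → [8,14),[7,13),[6,12),[5,11),[4,10),[3,9); WM=−∞
i=3 t=9 v=4: → [9,15),[8,14),[7,13),[6,12),[5,11),[4,10); WM=9; [0,6) fires=1 [1,7) fires=1 [2,8) fires=1 [3,9) fires=2
i=4 t=0 v=9: DROP (t<9-1); WM=9
i=5 t=10 v=5: → [10,16),[9,15),[8,14),[7,13),[6,12),[5,11); WM=9
i=6 t=12 v=5: → [12,18),[11,17),[10,16),[9,15),[8,14),[7,13); WM=9
i=7 t=17 v=9: → [17,23),[16,22),[15,21),[14,20),[13,19),[12,18); WM=17; [4,10) fires=3 [5,11) fires=3 [6,12) fires=3 [7,13) fires=3 [8,14) fires=3 [9,15) fires=2 [10,16) fires=1 [11,17) fires=1

3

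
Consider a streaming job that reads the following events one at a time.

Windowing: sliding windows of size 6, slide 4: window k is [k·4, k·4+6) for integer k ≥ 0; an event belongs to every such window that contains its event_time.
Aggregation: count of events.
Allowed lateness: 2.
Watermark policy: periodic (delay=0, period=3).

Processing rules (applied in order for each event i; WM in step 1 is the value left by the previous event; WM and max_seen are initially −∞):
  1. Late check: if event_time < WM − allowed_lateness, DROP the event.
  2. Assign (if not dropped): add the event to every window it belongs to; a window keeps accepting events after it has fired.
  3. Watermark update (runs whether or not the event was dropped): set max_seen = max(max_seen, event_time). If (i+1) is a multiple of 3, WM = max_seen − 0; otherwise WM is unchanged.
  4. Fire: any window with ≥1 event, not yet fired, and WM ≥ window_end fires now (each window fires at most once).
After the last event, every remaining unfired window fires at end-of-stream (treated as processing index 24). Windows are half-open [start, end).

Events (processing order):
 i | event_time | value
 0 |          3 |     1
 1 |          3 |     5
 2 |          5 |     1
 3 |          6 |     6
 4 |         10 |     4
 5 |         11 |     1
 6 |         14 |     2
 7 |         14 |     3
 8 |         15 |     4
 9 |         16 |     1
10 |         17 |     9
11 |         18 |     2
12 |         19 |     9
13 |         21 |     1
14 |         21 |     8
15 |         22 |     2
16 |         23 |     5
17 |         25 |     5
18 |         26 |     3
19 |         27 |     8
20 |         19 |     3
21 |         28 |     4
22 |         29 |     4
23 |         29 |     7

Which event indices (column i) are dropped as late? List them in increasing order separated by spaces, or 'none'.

20

i=0 t=3 v=1: → [0,6); WM=−∞
i=1 t=3 v=5: → [0,6); WM=−∞
i=2 t=5 v=1: → [4,10),[0,6); WM=5
i=3 t=6 v=6: → [4,10); WM=5
i=4 t=10 v=4: → [8,14); WM=5
i=5 t=11 v=1: → [8,14); WM=11; [0,6) fires=3 [4,10) fires=2
i=6 t=14 v=2: → [12,18); WM=11
i=7 t=14 v=3: → [12,18); WM=11
i=8 t=15 v=4: → [12,18); WM=15; [8,14) fires=2
i=9 t=16 v=1: → [16,22),[12,18); WM=15
i=10 t=17 v=9: → [16,22),[12,18); WM=15
i=11 t=18 v=2: → [16,22); WM=18; [12,18) fires=5
i=12 t=19 v=9: → [16,22); WM=18
i=13 t=21 v=1: → [20,26),[16,22); WM=18
i=14 t=21 v=8: → [20,26),[16,22); WM=21
i=15 t=22 v=2: → [20,26); WM=21
i=16 t=23 v=5: → [20,26); WM=21
i=17 t=25 v=5: → [24,30),[20,26); WM=25; [16,22) fires=6
i=18 t=26 v=3: → [24,30); WM=25
i=19 t=27 v=8: → [24,30); WM=25
i=20 t=19 v=3: DROP (t<25-2); WM=27; [20,26) fires=5
i=21 t=28 v=4: → [28,34),[24,30); WM=27
i=22 t=29 v=4: → [28,34),[24,30); WM=27
i=23 t=29 v=7: → [28,34),[24,30); WM=29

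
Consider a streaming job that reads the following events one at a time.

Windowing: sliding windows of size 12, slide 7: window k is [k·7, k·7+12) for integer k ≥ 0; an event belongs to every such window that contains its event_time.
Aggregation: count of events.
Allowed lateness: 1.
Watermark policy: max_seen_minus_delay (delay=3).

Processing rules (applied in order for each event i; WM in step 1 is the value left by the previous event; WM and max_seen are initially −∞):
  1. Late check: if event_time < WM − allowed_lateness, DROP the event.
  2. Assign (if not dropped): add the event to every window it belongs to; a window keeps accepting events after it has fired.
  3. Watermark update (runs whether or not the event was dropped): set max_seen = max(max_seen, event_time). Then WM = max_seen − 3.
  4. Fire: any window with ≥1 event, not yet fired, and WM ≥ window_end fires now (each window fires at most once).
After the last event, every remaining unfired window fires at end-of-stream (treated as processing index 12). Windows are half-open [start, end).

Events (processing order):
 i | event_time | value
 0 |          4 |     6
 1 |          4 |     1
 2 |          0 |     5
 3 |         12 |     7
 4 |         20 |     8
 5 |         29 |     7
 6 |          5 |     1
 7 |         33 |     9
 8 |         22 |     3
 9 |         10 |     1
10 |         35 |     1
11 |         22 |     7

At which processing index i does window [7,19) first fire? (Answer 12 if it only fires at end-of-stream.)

5

i=0 t=4 v=6: → [0,12); WM=1
i=1 t=4 v=1: → [0,12); WM=1
i=2 t=0 v=5: → [0,12); WM=1
i=3 t=12 v=7: → [7,19); WM=9
i=4 t=20 v=8: → [14,26); WM=17; [0,12) fires=3
i=5 t=29 v=7: → [28,40),[21,33); WM=26; [7,19) fires=1 [14,26) fires=1
i=6 t=5 v=1: DROP (t<26-1); WM=26
i=7 t=33 v=9: → [28,40); WM=30
i=8 t=22 v=3: DROP (t<30-1); WM=30
i=9 t=10 v=1: DROP (t<30-1); WM=30
i=10 t=35 v=1: → [35,47),[28,40); WM=32
i=11 t=22 v=7: DROP (t<32-1); WM=32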